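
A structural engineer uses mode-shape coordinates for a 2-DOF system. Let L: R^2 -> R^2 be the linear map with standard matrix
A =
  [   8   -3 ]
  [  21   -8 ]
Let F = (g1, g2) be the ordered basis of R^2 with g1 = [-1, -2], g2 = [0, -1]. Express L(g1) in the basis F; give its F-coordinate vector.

[2, 1]

Column 1 of [L]_F is the F-coordinate vector of L(g1).
In standard coordinates L(g1) = A g1 = [-2, -5].
Converting to F: [-2, -5] = 2g1 + g2, so the coordinate vector is [2, 1].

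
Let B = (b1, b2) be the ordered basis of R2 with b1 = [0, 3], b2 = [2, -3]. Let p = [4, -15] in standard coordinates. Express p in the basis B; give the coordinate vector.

[-3, 2]

[p]_B is the unique c with M c = p, where M has columns b1, b2.
System: 0c_1 + 2c_2 = 4, 3c_1 - 3c_2 = -15; solving gives c_1 = -3, c_2 = 2.
Check: -3b1 + 2b2 = [4, -15].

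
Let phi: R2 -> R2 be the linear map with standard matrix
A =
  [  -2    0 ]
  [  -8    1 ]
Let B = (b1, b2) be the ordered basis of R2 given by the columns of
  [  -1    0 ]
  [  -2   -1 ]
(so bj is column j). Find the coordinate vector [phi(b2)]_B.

[0, 1]

Column 2 of [phi]_B is the B-coordinate vector of phi(b2).
In standard coordinates phi(b2) = A b2 = [0, -1].
Converting to B: [0, -1] = 0·b1 + b2, so the coordinate vector is [0, 1].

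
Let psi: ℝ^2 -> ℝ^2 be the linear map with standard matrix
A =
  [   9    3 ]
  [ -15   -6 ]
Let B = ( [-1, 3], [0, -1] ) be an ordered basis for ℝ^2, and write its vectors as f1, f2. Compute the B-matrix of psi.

[[0, 3], [3, 3]]

The j-th column of [psi]_B is [psi(fj)]_B.
psi(f1) = A f1 = [0, -3] = 0·f1 + 3f2, so column 1 is [0, 3].
Repeating for f2 and assembling the columns gives [[0, 3], [3, 3]].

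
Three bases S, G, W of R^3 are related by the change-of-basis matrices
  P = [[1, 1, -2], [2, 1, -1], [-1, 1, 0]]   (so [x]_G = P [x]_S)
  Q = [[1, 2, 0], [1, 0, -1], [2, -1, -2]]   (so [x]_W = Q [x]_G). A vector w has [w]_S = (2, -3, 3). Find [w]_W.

Apply P to get G-coordinates (-7, -2, -5), then Q to get W-coordinates.
The result is [w]_W = (-11, -2, -2).

(-11, -2, -2)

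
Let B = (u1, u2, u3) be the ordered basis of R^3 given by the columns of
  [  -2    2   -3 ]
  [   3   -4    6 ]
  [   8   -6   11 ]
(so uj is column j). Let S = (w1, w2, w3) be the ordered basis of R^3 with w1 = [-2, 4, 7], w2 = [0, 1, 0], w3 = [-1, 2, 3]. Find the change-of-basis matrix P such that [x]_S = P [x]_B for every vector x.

Column j of P is [uj]_S, since P maps B-coordinates to S-coordinates.
Expressing u1 in S: u1 = 2w1 - w2 - 2w3, so column 1 of P is [2, -1, -2].
Doing the same for each uj gives P = [[2, 0, 2], [-1, 0, 0], [-2, -2, -1]].

[[2, 0, 2], [-1, 0, 0], [-2, -2, -1]]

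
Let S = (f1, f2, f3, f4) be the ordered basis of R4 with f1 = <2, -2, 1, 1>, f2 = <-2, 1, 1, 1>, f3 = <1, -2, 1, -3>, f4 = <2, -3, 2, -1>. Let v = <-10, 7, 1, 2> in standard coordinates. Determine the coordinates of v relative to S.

<1, 4, 2, -3>

Write v = c_1 f1 + ... + c_4 f4 and solve for the c_i.
Solving this 4x4 system gives c = (1, 4, 2, -3).
Check: f1 + 4f2 + 2f3 - 3f4 = <-10, 7, 1, 2>.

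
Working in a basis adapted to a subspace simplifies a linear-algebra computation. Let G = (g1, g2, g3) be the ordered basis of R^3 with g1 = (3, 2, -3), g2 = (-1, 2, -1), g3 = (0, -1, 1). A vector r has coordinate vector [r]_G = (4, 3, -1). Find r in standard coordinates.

The coordinates say r = 4g1 + 3g2 - g3; adding the scaled basis vectors gives (9, 15, -16).

(9, 15, -16)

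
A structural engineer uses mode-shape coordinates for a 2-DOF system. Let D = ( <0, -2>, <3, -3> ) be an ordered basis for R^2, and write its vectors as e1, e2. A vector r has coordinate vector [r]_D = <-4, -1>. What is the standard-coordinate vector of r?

<-3, 11>

By definition r = -4e1 - e2.
Summing componentwise gives <-3, 11>.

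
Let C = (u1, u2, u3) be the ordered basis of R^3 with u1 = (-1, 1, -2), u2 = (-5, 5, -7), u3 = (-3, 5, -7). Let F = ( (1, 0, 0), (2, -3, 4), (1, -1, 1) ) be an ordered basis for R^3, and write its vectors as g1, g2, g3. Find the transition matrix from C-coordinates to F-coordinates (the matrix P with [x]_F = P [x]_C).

Take x = uj: its C-coordinates are the j-th standard unit vector, so P e_j — column j of P — equals [uj]_F.
u1 = -g1 - g2 + 2g3, giving column 1 = (-1, -1, 2); repeating for each j gives P = [[-1, -2, 0], [-1, -2, -2], [2, 1, 1]].

[[-1, -2, 0], [-1, -2, -2], [2, 1, 1]]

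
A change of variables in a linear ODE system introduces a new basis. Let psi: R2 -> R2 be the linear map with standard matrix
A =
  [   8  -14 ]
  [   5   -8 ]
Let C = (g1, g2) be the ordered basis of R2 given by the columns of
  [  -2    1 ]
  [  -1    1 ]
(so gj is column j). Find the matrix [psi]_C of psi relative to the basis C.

[[0, 3], [-2, 0]]

The j-th column of [psi]_C is [psi(gj)]_C.
psi(g1) = A g1 = (-2, -2) = 0·g1 - 2g2, so column 1 is (0, -2).
Repeating for g2 and assembling the columns gives [[0, 3], [-2, 0]].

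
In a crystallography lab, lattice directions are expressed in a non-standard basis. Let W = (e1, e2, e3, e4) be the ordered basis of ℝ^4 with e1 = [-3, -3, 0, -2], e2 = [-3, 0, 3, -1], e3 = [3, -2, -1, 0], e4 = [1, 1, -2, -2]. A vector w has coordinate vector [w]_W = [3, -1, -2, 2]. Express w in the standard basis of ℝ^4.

w = M [w]_W, where M has columns e1, ..., e4.
Carrying out the matrix-vector product, w = [-10, -3, -5, -9].

[-10, -3, -5, -9]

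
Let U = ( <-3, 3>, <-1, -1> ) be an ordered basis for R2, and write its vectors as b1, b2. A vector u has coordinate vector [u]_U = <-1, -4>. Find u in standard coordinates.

<7, 1>

By definition u = -b1 - 4b2.
Summing componentwise gives <7, 1>.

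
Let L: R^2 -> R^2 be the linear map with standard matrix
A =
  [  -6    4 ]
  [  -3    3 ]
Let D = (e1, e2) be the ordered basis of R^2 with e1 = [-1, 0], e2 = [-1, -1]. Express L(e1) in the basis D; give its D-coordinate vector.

[-3, -3]

Compute L(e1) = A e1 = [6, 3] in standard coordinates.
Then write this in D-coordinates: solve for y in y_1 e1 + y_2 e2 = [6, 3].
This gives y = [-3, -3], which is column 1 of [L]_D.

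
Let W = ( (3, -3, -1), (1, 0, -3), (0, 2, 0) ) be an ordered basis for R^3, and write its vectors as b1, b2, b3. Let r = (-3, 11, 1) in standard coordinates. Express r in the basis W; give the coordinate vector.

We seek scalars with c_1 b1 + ... + c_3 b3 = r; equivalently solve M c = r where the columns of M are b1, ..., b3.
Gaussian elimination on [M | r] yields c = (-1, 0, 4).
Check: -b1 + 0·b2 + 4b3 = (-3, 11, 1).

(-1, 0, 4)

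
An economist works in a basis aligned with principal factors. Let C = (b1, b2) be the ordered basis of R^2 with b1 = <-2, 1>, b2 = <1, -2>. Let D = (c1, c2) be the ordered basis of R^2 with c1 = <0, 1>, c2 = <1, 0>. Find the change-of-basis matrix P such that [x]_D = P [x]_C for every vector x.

[[1, -2], [-2, 1]]

Take x = bj: its C-coordinates are the j-th standard unit vector, so P e_j — column j of P — equals [bj]_D.
b1 = c1 - 2c2, giving column 1 = <1, -2>; repeating for each j gives P = [[1, -2], [-2, 1]].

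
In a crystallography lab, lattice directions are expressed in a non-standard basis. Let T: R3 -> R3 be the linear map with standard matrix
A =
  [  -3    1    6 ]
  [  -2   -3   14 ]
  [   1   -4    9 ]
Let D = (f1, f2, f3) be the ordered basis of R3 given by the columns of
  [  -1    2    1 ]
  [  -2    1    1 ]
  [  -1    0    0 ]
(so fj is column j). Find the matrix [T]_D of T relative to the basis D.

[[2, 2, 3], [-1, 0, 0], [-1, -3, 1]]

With P the matrix whose columns are f1, ..., f3, [T]_D = P^(-1) A P.
Column by column: T(f1) = A f1 = [-5, -6, -2]; its D-coordinates [2, -1, -1] give column 1.
Continuing for each basis vector yields [T]_D = [[2, 2, 3], [-1, 0, 0], [-1, -3, 1]].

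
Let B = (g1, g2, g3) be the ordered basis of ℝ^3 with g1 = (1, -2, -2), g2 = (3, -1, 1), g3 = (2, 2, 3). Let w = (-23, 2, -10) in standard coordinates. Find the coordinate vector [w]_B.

(-3, -4, -4)

[w]_B is the unique c with M c = w, where M has columns g1, ..., g3.
Solving this 3x3 system gives c = (-3, -4, -4).
Check: -3g1 - 4g2 - 4g3 = (-23, 2, -10).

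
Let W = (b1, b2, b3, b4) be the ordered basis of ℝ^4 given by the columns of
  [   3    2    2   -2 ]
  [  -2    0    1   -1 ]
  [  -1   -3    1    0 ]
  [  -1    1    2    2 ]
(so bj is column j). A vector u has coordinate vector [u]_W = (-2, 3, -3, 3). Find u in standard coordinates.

By definition u = -2b1 + 3b2 - 3b3 + 3b4.
Summing componentwise gives (-12, -2, -10, 5).

(-12, -2, -10, 5)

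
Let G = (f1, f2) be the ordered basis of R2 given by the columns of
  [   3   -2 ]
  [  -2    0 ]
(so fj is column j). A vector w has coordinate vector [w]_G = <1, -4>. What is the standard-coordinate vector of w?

<11, -2>

By definition w = f1 - 4f2.
Summing componentwise gives <11, -2>.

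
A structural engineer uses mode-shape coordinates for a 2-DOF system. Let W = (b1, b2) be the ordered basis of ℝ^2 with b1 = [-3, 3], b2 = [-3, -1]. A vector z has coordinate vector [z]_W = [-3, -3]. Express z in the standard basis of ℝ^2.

By definition z = -3b1 - 3b2.
Summing componentwise gives [18, -6].

[18, -6]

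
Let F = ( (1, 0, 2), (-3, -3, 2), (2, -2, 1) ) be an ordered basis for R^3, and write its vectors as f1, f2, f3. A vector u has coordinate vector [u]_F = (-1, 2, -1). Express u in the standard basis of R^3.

(-9, -4, 1)

The coordinates say u = -f1 + 2f2 - f3; adding the scaled basis vectors gives (-9, -4, 1).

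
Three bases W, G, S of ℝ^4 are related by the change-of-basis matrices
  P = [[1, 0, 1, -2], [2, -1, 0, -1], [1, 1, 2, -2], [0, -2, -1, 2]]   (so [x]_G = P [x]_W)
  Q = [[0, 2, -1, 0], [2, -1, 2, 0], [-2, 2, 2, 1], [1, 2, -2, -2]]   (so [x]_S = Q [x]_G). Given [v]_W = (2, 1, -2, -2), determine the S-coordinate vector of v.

(7, 9, 4, 16)

Composing the changes, [v]_S = Q P [v]_W.
Q P = [[3, -3, -2, 0], [2, 3, 6, -7], [4, -2, 1, 0], [3, 0, -1, -4]]; applying this to (2, 1, -2, -2) gives (7, 9, 4, 16).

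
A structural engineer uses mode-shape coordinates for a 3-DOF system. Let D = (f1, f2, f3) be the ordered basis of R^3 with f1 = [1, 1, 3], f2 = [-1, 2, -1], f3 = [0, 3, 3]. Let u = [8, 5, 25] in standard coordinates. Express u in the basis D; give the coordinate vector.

[4, -4, 3]

We seek scalars with c_1 f1 + ... + c_3 f3 = u; equivalently solve M c = u where the columns of M are f1, ..., f3.
Row-reducing the augmented matrix [M | u] gives c = (4, -4, 3).
Check: 4f1 - 4f2 + 3f3 = [8, 5, 25].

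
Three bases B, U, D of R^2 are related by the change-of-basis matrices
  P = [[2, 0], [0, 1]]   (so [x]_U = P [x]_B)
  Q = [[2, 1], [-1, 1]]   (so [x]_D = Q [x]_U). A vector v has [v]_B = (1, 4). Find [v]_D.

(8, 2)

First [v]_U = P [v]_B = (2, 4).
Then [v]_D = Q [v]_U = (8, 2).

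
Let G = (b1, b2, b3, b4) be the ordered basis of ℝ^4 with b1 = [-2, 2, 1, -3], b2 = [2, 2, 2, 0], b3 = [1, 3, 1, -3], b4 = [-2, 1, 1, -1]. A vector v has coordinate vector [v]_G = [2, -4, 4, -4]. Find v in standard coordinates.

v = M [v]_G, where M has columns b1, ..., b4.
Carrying out the matrix-vector product, v = [0, 4, -6, -14].

[0, 4, -6, -14]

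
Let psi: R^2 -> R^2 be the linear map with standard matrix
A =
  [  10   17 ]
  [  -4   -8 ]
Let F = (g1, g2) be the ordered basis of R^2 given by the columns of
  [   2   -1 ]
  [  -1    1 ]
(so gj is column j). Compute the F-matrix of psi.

[[3, 3], [3, -1]]

The j-th column of [psi]_F is [psi(gj)]_F.
psi(g1) = A g1 = [3, 0] = 3g1 + 3g2, so column 1 is [3, 3].
Repeating for g2 and assembling the columns gives [[3, 3], [3, -1]].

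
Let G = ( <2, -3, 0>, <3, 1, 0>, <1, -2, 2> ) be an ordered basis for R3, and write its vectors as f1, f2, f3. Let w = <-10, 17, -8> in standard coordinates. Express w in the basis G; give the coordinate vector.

<-3, 0, -4>

We seek scalars with c_1 f1 + ... + c_3 f3 = w; equivalently solve M c = w where the columns of M are f1, ..., f3.
Gaussian elimination on [M | w] yields c = (-3, 0, -4).
Check: -3f1 + 0·f2 - 4f3 = <-10, 17, -8>.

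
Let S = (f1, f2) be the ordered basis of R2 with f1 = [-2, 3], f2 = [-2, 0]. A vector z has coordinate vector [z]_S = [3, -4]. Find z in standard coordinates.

The coordinates say z = 3f1 - 4f2; adding the scaled basis vectors gives [2, 9].

[2, 9]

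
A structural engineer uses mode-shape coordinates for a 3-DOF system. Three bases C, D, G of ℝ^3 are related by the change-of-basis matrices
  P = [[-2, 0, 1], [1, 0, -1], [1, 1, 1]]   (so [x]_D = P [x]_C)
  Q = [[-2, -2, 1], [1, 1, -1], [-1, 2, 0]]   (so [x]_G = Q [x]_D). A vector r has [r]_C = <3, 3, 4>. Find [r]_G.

<16, -13, 0>

First [r]_D = P [r]_C = <-2, -1, 10>.
Then [r]_G = Q [r]_D = <16, -13, 0>.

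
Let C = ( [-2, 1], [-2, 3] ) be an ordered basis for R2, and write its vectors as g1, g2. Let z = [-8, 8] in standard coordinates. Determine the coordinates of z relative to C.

[2, 2]

[z]_C is the unique c with M c = z, where M has columns g1, g2.
System: -2c_1 - 2c_2 = -8, c_1 + 3c_2 = 8; solving gives c_1 = 2, c_2 = 2.
Check: 2g1 + 2g2 = [-8, 8].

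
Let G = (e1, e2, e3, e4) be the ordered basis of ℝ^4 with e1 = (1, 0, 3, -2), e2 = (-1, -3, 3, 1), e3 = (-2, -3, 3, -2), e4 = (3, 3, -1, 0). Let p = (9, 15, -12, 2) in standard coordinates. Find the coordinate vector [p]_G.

(1, -2, -3, 0)

Write p = c_1 e1 + ... + c_4 e4 and solve for the c_i.
Solving this 4x4 system gives c = (1, -2, -3, 0).
Check: e1 - 2e2 - 3e3 + 0·e4 = (9, 15, -12, 2).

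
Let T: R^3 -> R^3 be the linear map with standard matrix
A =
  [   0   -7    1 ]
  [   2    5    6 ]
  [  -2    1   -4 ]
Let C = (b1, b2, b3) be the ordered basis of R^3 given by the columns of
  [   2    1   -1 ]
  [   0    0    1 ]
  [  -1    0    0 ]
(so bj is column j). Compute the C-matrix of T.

With P the matrix whose columns are b1, ..., b3, [T]_C = P^(-1) A P.
Column by column: T(b1) = A b1 = [-1, -2, 0]; its C-coordinates [0, -3, -2] give column 1.
Continuing for each basis vector yields [T]_C = [[0, 2, -3], [-3, -2, 2], [-2, 2, 3]].

[[0, 2, -3], [-3, -2, 2], [-2, 2, 3]]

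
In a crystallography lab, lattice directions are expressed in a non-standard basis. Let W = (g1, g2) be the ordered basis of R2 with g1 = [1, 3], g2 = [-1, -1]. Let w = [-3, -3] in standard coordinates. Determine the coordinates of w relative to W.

[0, 3]

We seek scalars with c_1 g1 + c_2 g2 = w; equivalently solve M c = w where the columns of M are g1, g2.
System: c_1 - c_2 = -3, 3c_1 - c_2 = -3; solving gives c_1 = 0, c_2 = 3.
Check: 0·g1 + 3g2 = [-3, -3].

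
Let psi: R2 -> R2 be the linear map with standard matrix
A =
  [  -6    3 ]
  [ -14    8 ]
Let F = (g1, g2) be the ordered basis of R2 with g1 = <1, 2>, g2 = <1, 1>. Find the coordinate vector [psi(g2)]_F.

<-3, 0>

Column 2 of [psi]_F is the F-coordinate vector of psi(g2).
In standard coordinates psi(g2) = A g2 = <-3, -6>.
Converting to F: <-3, -6> = -3g1 + 0·g2, so the coordinate vector is <-3, 0>.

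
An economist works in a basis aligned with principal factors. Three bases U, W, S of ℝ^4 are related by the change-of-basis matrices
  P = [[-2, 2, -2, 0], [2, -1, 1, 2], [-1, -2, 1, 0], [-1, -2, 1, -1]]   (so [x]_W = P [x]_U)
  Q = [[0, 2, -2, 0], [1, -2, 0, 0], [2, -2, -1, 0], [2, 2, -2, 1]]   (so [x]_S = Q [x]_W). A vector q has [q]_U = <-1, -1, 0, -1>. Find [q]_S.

First [q]_W = P [q]_U = <0, -3, 3, 4>.
Then [q]_S = Q [q]_W = <-12, 6, 3, -8>.

<-12, 6, 3, -8>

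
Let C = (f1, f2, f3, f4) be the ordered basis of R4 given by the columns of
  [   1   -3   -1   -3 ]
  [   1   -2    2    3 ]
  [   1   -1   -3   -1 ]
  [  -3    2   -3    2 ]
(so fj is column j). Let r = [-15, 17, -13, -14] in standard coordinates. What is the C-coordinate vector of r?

We seek scalars with c_1 f1 + ... + c_4 f4 = r; equivalently solve M c = r where the columns of M are f1, ..., f4.
Solving this 4x4 system gives c = (4, 2, 4, 3).
Check: 4f1 + 2f2 + 4f3 + 3f4 = [-15, 17, -13, -14].

[4, 2, 4, 3]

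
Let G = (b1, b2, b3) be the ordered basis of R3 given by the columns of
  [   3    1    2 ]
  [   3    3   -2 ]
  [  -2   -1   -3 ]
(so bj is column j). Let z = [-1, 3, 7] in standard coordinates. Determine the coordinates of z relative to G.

We seek scalars with c_1 b1 + ... + c_3 b3 = z; equivalently solve M c = z where the columns of M are b1, ..., b3.
Solving this 3x3 system gives c = (3, -4, -3).
Check: 3b1 - 4b2 - 3b3 = [-1, 3, 7].

[3, -4, -3]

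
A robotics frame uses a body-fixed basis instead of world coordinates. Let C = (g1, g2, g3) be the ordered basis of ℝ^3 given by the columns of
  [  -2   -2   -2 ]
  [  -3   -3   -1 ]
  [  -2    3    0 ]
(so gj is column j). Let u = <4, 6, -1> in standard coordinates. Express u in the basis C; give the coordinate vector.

[u]_C is the unique c with M c = u, where M has columns g1, ..., g3.
Gaussian elimination on [M | u] yields c = (-1, -1, 0).
Check: -g1 - g2 + 0·g3 = <4, 6, -1>.

<-1, -1, 0>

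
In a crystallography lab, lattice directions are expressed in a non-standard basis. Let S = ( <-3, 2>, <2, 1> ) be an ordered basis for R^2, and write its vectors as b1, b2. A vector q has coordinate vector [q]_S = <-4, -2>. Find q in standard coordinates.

By definition q = -4b1 - 2b2.
Summing componentwise gives <8, -10>.

<8, -10>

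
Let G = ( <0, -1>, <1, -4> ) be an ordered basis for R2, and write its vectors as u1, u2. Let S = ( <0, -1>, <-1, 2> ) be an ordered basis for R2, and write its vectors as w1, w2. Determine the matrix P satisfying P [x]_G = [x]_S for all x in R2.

Column j of P is [uj]_S, since P maps G-coordinates to S-coordinates.
Expressing u1 in S: u1 = w1 + 0·w2, so column 1 of P is <1, 0>.
Doing the same for each uj gives P = [[1, 2], [0, -1]].

[[1, 2], [0, -1]]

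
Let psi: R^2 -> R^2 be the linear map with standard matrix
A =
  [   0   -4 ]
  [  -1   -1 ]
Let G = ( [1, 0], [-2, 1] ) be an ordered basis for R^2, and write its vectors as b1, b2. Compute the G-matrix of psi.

Let P have columns b1, b2. Then [psi]_G = P^(-1) A P.
Here det P = 1, so P^(-1) is integer; computing A P first and then P^(-1)(A P) gives [[-2, -2], [-1, 1]].

[[-2, -2], [-1, 1]]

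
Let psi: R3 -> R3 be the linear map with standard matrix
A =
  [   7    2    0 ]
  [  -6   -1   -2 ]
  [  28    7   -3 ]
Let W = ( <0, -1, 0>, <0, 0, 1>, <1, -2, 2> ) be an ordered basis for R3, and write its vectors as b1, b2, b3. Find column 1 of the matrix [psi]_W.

<3, -3, -2>

Compute psi(b1) = A b1 = <-2, 1, -7> in standard coordinates.
Then write this in W-coordinates: solve for y in y_1 b1 + ... + y_3 b3 = <-2, 1, -7>.
This gives y = <3, -3, -2>, which is column 1 of [psi]_W.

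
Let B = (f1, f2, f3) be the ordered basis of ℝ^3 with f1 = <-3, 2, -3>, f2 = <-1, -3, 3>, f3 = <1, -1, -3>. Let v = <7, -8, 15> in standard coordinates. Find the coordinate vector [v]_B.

<-3, 1, -1>

Write v = c_1 f1 + ... + c_3 f3 and solve for the c_i.
Solving this 3x3 system gives c = (-3, 1, -1).
Check: -3f1 + f2 - f3 = <7, -8, 15>.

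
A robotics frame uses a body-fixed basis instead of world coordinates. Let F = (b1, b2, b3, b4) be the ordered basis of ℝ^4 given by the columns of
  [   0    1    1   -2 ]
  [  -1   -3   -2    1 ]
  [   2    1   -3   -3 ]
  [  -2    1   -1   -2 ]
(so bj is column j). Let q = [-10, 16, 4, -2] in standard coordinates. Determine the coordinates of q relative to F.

Write q = c_1 b1 + ... + c_4 b4 and solve for the c_i.
Row-reducing the augmented matrix [M | q] gives c = (0, -2, -4, 2).
Check: 0·b1 - 2b2 - 4b3 + 2b4 = [-10, 16, 4, -2].

[0, -2, -4, 2]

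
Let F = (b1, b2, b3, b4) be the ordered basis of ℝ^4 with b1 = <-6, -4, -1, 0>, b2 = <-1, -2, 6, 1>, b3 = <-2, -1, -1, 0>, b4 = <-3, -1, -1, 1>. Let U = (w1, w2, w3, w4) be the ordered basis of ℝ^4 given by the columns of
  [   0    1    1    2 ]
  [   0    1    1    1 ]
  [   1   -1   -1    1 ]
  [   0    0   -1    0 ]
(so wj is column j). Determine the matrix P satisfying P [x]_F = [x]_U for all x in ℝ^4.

[[-1, 2, 0, 2], [-2, -2, 0, 2], [0, -1, 0, -1], [-2, 1, -1, -2]]

Take x = bj: its F-coordinates are the j-th standard unit vector, so P e_j — column j of P — equals [bj]_U.
b1 = -w1 - 2w2 + 0·w3 - 2w4, giving column 1 = <-1, -2, 0, -2>; repeating for each j gives P = [[-1, 2, 0, 2], [-2, -2, 0, 2], [0, -1, 0, -1], [-2, 1, -1, -2]].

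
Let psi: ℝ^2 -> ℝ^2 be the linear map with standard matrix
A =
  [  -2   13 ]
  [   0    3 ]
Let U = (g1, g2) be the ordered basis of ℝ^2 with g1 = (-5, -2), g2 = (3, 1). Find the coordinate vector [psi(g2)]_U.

(-2, -1)

Compute psi(g2) = A g2 = (7, 3) in standard coordinates.
Then write this in U-coordinates: solve for y in y_1 g1 + y_2 g2 = (7, 3).
This gives y = (-2, -1), which is column 2 of [psi]_U.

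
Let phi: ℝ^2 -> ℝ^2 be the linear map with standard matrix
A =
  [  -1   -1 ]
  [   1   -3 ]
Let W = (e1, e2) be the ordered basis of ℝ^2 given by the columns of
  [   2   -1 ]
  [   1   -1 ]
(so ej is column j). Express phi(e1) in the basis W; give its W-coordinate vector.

(-2, -1)

Column 1 of [phi]_W is the W-coordinate vector of phi(e1).
In standard coordinates phi(e1) = A e1 = (-3, -1).
Converting to W: (-3, -1) = -2e1 - e2, so the coordinate vector is (-2, -1).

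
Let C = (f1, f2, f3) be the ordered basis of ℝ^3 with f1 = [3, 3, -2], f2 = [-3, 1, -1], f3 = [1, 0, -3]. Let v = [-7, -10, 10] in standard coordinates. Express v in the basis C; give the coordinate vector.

[v]_C is the unique c with M c = v, where M has columns f1, ..., f3.
Row-reducing the augmented matrix [M | v] gives c = (-3, -1, -1).
Check: -3f1 - f2 - f3 = [-7, -10, 10].

[-3, -1, -1]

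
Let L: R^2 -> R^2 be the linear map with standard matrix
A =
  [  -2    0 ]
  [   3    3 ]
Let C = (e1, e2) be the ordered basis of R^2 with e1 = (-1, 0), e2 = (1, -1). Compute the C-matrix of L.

The j-th column of [L]_C is [L(ej)]_C.
L(e1) = A e1 = (2, -3) = e1 + 3e2, so column 1 is (1, 3).
Repeating for e2 and assembling the columns gives [[1, 2], [3, 0]].

[[1, 2], [3, 0]]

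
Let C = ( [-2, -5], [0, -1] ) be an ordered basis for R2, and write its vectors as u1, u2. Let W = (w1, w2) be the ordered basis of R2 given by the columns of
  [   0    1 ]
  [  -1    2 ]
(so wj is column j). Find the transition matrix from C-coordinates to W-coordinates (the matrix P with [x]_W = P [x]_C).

Take x = uj: its C-coordinates are the j-th standard unit vector, so P e_j — column j of P — equals [uj]_W.
u1 = w1 - 2w2, giving column 1 = [1, -2]; repeating for each j gives P = [[1, 1], [-2, 0]].

[[1, 1], [-2, 0]]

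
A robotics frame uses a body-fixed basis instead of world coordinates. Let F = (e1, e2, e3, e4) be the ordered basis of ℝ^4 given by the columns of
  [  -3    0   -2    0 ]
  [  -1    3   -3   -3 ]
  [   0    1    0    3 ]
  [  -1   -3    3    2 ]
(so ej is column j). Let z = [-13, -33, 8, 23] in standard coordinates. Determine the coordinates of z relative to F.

[3, -4, 2, 4]

Write z = c_1 e1 + ... + c_4 e4 and solve for the c_i.
Solving this 4x4 system gives c = (3, -4, 2, 4).
Check: 3e1 - 4e2 + 2e3 + 4e4 = [-13, -33, 8, 23].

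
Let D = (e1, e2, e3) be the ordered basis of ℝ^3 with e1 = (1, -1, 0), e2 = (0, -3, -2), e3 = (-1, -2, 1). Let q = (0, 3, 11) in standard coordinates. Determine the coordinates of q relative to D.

Write q = c_1 e1 + ... + c_3 e3 and solve for the c_i.
Solving this 3x3 system gives c = (3, -4, 3).
Check: 3e1 - 4e2 + 3e3 = (0, 3, 11).

(3, -4, 3)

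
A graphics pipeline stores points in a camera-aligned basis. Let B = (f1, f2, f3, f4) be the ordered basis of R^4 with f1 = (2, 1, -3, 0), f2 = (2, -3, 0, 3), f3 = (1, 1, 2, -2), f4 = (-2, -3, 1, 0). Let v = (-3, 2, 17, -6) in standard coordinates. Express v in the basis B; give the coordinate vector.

(-4, 0, 3, -1)

We seek scalars with c_1 f1 + ... + c_4 f4 = v; equivalently solve M c = v where the columns of M are f1, ..., f4.
Solving this 4x4 system gives c = (-4, 0, 3, -1).
Check: -4f1 + 0·f2 + 3f3 - f4 = (-3, 2, 17, -6).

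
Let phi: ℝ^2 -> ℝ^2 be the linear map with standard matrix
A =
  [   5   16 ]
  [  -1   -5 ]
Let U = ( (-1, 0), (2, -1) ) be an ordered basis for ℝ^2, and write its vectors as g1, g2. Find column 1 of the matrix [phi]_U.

(3, -1)

Compute phi(g1) = A g1 = (-5, 1) in standard coordinates.
Then write this in U-coordinates: solve for y in y_1 g1 + y_2 g2 = (-5, 1).
This gives y = (3, -1), which is column 1 of [phi]_U.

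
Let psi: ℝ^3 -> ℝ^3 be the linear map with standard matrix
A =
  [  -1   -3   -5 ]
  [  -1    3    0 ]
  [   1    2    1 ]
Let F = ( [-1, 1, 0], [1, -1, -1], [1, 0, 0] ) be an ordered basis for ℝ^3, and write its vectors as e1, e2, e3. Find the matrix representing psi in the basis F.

The j-th column of [psi]_F is [psi(ej)]_F.
psi(e1) = A e1 = [-2, 4, 1] = 3e1 - e2 + 2e3, so column 1 is [3, -1, 2].
Repeating for e2, e3 and assembling the columns gives [[3, -2, -2], [-1, 2, -1], [2, 3, -2]].

[[3, -2, -2], [-1, 2, -1], [2, 3, -2]]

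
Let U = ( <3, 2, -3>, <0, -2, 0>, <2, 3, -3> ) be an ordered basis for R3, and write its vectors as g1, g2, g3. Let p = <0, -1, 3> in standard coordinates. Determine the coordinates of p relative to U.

<2, -2, -3>

We seek scalars with c_1 g1 + ... + c_3 g3 = p; equivalently solve M c = p where the columns of M are g1, ..., g3.
Solving this 3x3 system gives c = (2, -2, -3).
Check: 2g1 - 2g2 - 3g3 = <0, -1, 3>.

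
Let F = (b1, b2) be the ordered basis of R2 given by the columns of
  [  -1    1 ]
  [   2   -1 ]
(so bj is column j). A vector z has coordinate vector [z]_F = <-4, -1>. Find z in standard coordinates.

<3, -7>

By definition z = -4b1 - b2.
Summing componentwise gives <3, -7>.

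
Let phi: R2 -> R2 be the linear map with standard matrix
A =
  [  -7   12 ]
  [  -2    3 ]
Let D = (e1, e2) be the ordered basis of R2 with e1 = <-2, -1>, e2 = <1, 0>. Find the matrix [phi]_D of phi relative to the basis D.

[[-1, 2], [0, -3]]

The j-th column of [phi]_D is [phi(ej)]_D.
phi(e1) = A e1 = <2, 1> = -e1 + 0·e2, so column 1 is <-1, 0>.
Repeating for e2 and assembling the columns gives [[-1, 2], [0, -3]].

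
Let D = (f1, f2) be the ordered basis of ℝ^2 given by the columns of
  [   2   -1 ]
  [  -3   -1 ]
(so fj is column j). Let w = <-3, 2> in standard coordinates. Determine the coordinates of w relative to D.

Write w = c_1 f1 + c_2 f2 and solve for the c_i.
System: 2c_1 - c_2 = -3, -3c_1 - c_2 = 2; solving gives c_1 = -1, c_2 = 1.
Check: -f1 + f2 = <-3, 2>.

<-1, 1>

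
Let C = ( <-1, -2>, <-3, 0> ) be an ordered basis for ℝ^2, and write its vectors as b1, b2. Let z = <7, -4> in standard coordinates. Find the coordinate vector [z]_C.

Write z = c_1 b1 + c_2 b2 and solve for the c_i.
System: -c_1 - 3c_2 = 7, -2c_1 + 0c_2 = -4; solving gives c_1 = 2, c_2 = -3.
Check: 2b1 - 3b2 = <7, -4>.

<2, -3>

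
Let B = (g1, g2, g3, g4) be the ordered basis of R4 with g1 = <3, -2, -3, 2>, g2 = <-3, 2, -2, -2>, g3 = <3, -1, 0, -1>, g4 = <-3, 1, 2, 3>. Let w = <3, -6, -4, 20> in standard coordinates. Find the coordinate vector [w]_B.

Write w = c_1 g1 + ... + c_4 g4 and solve for the c_i.
Row-reducing the augmented matrix [M | w] gives c = (4, -1, -1, 3).
Check: 4g1 - g2 - g3 + 3g4 = <3, -6, -4, 20>.

<4, -1, -1, 3>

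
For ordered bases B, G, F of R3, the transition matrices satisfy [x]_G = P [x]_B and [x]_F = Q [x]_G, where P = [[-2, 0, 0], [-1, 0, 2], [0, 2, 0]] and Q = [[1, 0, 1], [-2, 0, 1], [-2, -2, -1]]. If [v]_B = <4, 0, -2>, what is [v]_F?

Composing the changes, [v]_F = Q P [v]_B.
Q P = [[-2, 2, 0], [4, 2, 0], [6, -2, -4]]; applying this to <4, 0, -2> gives <-8, 16, 32>.

<-8, 16, 32>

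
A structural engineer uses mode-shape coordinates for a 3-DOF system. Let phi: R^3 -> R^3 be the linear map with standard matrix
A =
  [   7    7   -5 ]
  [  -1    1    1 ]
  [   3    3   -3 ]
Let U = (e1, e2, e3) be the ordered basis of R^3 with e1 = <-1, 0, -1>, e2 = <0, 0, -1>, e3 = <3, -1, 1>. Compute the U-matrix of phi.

[[2, -2, 0], [-2, 0, 0], [0, 1, 3]]

Let P have columns e1, ..., e3. Then [phi]_U = P^(-1) A P.
Here det P = 1, so P^(-1) is integer; computing A P first and then P^(-1)(A P) gives [[2, -2, 0], [-2, 0, 0], [0, 1, 3]].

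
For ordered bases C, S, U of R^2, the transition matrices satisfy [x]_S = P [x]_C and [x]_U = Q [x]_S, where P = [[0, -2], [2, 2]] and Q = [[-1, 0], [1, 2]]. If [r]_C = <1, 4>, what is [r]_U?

<8, 12>

Apply P to get S-coordinates <-8, 10>, then Q to get U-coordinates.
The result is [r]_U = <8, 12>.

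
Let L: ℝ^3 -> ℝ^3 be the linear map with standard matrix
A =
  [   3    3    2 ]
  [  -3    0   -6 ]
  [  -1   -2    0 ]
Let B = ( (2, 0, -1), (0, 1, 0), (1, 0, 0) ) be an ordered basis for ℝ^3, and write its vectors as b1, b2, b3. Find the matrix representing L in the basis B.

[[2, 2, 1], [0, 0, -3], [0, -1, 1]]

The j-th column of [L]_B is [L(bj)]_B.
L(b1) = A b1 = (4, 0, -2) = 2b1 + 0·b2 + 0·b3, so column 1 is (2, 0, 0).
Repeating for b2, b3 and assembling the columns gives [[2, 2, 1], [0, 0, -3], [0, -1, 1]].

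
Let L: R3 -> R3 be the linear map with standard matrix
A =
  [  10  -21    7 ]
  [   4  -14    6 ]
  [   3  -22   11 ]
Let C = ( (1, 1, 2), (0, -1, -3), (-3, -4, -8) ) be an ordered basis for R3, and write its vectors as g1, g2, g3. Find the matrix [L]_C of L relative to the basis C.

[[3, 3, 1], [1, 3, 1], [0, 1, 1]]

Let P have columns g1, ..., g3. Then [L]_C = P^(-1) A P.
Here det P = -1, so P^(-1) is integer; computing A P first and then P^(-1)(A P) gives [[3, 3, 1], [1, 3, 1], [0, 1, 1]].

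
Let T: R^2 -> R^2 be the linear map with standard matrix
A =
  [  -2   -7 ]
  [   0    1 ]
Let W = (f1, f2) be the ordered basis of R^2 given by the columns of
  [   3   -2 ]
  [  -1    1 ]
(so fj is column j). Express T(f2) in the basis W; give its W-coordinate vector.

Column 2 of [T]_W is the W-coordinate vector of T(f2).
In standard coordinates T(f2) = A f2 = <-3, 1>.
Converting to W: <-3, 1> = -f1 + 0·f2, so the coordinate vector is <-1, 0>.

<-1, 0>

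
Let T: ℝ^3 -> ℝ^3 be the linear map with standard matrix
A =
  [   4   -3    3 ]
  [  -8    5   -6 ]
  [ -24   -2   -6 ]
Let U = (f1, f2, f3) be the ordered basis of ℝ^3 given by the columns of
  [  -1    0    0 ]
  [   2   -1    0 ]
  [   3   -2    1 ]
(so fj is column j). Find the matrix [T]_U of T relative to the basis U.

[[1, 3, -3], [2, -1, 0], [3, 3, 3]]

Let P have columns f1, ..., f3. Then [T]_U = P^(-1) A P.
Here det P = 1, so P^(-1) is integer; computing A P first and then P^(-1)(A P) gives [[1, 3, -3], [2, -1, 0], [3, 3, 3]].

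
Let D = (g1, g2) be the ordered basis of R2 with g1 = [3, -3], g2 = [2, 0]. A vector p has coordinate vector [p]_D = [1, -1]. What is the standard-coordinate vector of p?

[1, -3]

By definition p = g1 - g2.
Summing componentwise gives [1, -3].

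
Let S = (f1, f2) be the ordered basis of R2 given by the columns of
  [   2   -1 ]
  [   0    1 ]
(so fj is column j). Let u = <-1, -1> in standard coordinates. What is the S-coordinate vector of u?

We seek scalars with c_1 f1 + c_2 f2 = u; equivalently solve M c = u where the columns of M are f1, f2.
System: 2c_1 - c_2 = -1, 0c_1 + c_2 = -1; solving gives c_1 = -1, c_2 = -1.
Check: -f1 - f2 = <-1, -1>.

<-1, -1>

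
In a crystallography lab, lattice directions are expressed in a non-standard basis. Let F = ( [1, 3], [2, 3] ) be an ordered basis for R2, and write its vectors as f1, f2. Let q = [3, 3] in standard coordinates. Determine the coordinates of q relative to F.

[-1, 2]

Write q = c_1 f1 + c_2 f2 and solve for the c_i.
System: c_1 + 2c_2 = 3, 3c_1 + 3c_2 = 3; solving gives c_1 = -1, c_2 = 2.
Check: -f1 + 2f2 = [3, 3].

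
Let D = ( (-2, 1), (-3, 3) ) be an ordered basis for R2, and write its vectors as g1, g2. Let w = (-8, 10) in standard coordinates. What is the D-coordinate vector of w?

[w]_D is the unique c with M c = w, where M has columns g1, g2.
System: -2c_1 - 3c_2 = -8, c_1 + 3c_2 = 10; solving gives c_1 = -2, c_2 = 4.
Check: -2g1 + 4g2 = (-8, 10).

(-2, 4)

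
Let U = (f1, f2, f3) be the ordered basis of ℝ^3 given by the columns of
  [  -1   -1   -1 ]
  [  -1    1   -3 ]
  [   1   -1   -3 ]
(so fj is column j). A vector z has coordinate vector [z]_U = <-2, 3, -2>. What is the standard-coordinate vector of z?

<1, 11, 1>

z = M [z]_U, where M has columns f1, ..., f3.
Carrying out the matrix-vector product, z = <1, 11, 1>.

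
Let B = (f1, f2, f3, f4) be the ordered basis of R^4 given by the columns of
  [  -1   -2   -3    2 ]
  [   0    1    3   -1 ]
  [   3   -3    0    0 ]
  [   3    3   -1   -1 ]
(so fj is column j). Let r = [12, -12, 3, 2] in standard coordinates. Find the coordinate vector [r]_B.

[0, -1, -4, -1]

Write r = c_1 f1 + ... + c_4 f4 and solve for the c_i.
Gaussian elimination on [M | r] yields c = (0, -1, -4, -1).
Check: 0·f1 - f2 - 4f3 - f4 = [12, -12, 3, 2].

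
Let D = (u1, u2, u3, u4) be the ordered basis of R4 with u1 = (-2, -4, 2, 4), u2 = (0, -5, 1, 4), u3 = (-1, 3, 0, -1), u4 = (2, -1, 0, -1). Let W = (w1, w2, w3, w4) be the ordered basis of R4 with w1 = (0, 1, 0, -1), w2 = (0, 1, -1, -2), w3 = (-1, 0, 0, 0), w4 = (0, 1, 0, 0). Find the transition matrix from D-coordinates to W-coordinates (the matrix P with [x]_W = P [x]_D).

Take x = uj: its D-coordinates are the j-th standard unit vector, so P e_j — column j of P — equals [uj]_W.
u1 = 0·w1 - 2w2 + 2w3 - 2w4, giving column 1 = (0, -2, 2, -2); repeating for each j gives P = [[0, -2, 1, 1], [-2, -1, 0, 0], [2, 0, 1, -2], [-2, -2, 2, -2]].

[[0, -2, 1, 1], [-2, -1, 0, 0], [2, 0, 1, -2], [-2, -2, 2, -2]]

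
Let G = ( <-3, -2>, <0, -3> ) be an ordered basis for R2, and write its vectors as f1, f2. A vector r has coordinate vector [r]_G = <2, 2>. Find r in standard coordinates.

r = M [r]_G, where M has columns f1, f2.
Carrying out the matrix-vector product, r = <-6, -10>.

<-6, -10>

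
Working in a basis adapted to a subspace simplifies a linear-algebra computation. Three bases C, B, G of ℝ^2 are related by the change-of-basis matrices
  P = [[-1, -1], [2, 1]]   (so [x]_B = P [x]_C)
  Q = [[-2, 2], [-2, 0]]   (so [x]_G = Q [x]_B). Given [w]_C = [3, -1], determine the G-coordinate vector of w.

Apply P to get B-coordinates [-2, 5], then Q to get G-coordinates.
The result is [w]_G = [14, 4].

[14, 4]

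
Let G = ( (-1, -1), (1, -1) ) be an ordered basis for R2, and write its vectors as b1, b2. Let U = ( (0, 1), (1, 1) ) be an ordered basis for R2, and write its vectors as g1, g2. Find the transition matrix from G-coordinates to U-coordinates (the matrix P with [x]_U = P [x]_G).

Let M have columns bj and N have columns gj. Then for every x, N [x]_U = x = M [x]_G, so P = N^(-1) M.
Since det N = -1, N^(-1) has integer entries; multiplying gives P = [[0, -2], [-1, 1]].

[[0, -2], [-1, 1]]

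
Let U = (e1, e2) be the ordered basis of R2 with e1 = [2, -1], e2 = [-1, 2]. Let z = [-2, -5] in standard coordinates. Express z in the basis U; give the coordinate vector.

[z]_U is the unique c with M c = z, where M has columns e1, e2.
System: 2c_1 - c_2 = -2, -c_1 + 2c_2 = -5; solving gives c_1 = -3, c_2 = -4.
Check: -3e1 - 4e2 = [-2, -5].

[-3, -4]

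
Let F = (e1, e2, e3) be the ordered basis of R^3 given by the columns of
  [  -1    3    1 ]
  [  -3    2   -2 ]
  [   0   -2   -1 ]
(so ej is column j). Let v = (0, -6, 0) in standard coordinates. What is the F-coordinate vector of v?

We seek scalars with c_1 e1 + ... + c_3 e3 = v; equivalently solve M c = v where the columns of M are e1, ..., e3.
Solving this 3x3 system gives c = (-2, -2, 4).
Check: -2e1 - 2e2 + 4e3 = (0, -6, 0).

(-2, -2, 4)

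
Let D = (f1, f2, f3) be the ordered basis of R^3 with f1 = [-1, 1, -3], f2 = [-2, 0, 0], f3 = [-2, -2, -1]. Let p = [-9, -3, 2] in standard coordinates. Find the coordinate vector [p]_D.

[-1, 4, 1]

Write p = c_1 f1 + ... + c_3 f3 and solve for the c_i.
Row-reducing the augmented matrix [M | p] gives c = (-1, 4, 1).
Check: -f1 + 4f2 + f3 = [-9, -3, 2].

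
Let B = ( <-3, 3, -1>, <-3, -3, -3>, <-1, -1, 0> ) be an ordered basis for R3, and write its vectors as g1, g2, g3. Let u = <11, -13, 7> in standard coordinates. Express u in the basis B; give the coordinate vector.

[u]_B is the unique c with M c = u, where M has columns g1, ..., g3.
Row-reducing the augmented matrix [M | u] gives c = (-4, -1, 4).
Check: -4g1 - g2 + 4g3 = <11, -13, 7>.

<-4, -1, 4>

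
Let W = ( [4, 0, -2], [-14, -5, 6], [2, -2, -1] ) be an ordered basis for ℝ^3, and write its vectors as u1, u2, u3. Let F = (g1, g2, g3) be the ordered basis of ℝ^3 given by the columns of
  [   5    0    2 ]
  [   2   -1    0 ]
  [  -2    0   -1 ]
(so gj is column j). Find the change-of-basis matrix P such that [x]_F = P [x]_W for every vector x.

Column j of P is [uj]_F, since P maps W-coordinates to F-coordinates.
Expressing u1 in F: u1 = 0·g1 + 0·g2 + 2g3, so column 1 of P is [0, 0, 2].
Doing the same for each uj gives P = [[0, -2, 0], [0, 1, 2], [2, -2, 1]].

[[0, -2, 0], [0, 1, 2], [2, -2, 1]]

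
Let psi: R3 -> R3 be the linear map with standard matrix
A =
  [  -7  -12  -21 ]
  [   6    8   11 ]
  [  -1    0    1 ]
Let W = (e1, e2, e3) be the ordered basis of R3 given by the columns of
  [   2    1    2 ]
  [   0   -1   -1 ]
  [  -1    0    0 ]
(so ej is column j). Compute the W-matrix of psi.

Let P have columns e1, ..., e3. Then [psi]_W = P^(-1) A P.
Here det P = -1, so P^(-1) is integer; computing A P first and then P^(-1)(A P) gives [[3, 1, 2], [-3, 1, -2], [2, 1, -2]].

[[3, 1, 2], [-3, 1, -2], [2, 1, -2]]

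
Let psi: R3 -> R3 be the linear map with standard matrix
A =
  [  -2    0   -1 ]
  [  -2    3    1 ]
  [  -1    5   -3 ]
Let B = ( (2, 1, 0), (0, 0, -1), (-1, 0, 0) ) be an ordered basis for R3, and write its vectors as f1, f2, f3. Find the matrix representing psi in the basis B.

The j-th column of [psi]_B is [psi(fj)]_B.
psi(f1) = A f1 = (-4, -1, 3) = -f1 - 3f2 + 2f3, so column 1 is (-1, -3, 2).
Repeating for f2, f3 and assembling the columns gives [[-1, -1, 2], [-3, -3, -1], [2, -3, 2]].

[[-1, -1, 2], [-3, -3, -1], [2, -3, 2]]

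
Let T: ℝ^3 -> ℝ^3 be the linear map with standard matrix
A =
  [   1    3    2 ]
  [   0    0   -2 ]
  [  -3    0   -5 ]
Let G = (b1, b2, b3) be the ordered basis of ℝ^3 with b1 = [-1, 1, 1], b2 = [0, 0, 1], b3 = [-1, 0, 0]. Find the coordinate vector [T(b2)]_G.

Column 2 of [T]_G is the G-coordinate vector of T(b2).
In standard coordinates T(b2) = A b2 = [2, -2, -5].
Converting to G: [2, -2, -5] = -2b1 - 3b2 + 0·b3, so the coordinate vector is [-2, -3, 0].

[-2, -3, 0]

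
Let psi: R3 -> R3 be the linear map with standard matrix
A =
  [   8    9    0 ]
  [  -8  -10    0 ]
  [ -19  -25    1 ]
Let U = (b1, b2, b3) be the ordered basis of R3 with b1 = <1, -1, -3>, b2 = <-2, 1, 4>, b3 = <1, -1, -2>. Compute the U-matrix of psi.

[[-1, -3, -2], [-1, 1, -1], [-2, -2, -1]]

With P the matrix whose columns are b1, ..., b3, [psi]_U = P^(-1) A P.
Column by column: psi(b1) = A b1 = <-1, 2, 3>; its U-coordinates <-1, -1, -2> give column 1.
Continuing for each basis vector yields [psi]_U = [[-1, -3, -2], [-1, 1, -1], [-2, -2, -1]].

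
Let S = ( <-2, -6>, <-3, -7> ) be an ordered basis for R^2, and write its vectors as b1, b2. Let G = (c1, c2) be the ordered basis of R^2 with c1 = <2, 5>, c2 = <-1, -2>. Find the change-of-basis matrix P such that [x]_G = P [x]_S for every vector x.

[[-2, -1], [-2, 1]]

Let M have columns bj and N have columns cj. Then for every x, N [x]_G = x = M [x]_S, so P = N^(-1) M.
Since det N = 1, N^(-1) has integer entries; multiplying gives P = [[-2, -1], [-2, 1]].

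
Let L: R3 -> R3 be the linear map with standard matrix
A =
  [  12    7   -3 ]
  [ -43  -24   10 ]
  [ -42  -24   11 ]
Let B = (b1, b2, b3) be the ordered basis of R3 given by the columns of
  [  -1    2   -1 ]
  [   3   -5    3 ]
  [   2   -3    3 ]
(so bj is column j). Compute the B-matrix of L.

[[-1, -3, 0], [0, -2, 1], [-2, 1, 2]]

The j-th column of [L]_B is [L(bj)]_B.
L(b1) = A b1 = (3, -9, -8) = -b1 + 0·b2 - 2b3, so column 1 is (-1, 0, -2).
Repeating for b2, b3 and assembling the columns gives [[-1, -3, 0], [0, -2, 1], [-2, 1, 2]].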